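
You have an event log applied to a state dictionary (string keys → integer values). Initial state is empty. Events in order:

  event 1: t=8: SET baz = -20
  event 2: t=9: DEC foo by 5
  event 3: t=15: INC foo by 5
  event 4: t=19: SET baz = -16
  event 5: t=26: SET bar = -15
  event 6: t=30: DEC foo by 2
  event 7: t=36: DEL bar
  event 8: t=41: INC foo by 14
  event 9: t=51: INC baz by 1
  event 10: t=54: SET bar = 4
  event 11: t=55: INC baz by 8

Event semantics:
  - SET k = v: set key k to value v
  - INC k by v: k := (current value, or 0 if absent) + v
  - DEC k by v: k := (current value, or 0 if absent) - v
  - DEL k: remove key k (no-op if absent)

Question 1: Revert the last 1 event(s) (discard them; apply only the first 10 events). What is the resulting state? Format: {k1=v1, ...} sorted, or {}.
Keep first 10 events (discard last 1):
  after event 1 (t=8: SET baz = -20): {baz=-20}
  after event 2 (t=9: DEC foo by 5): {baz=-20, foo=-5}
  after event 3 (t=15: INC foo by 5): {baz=-20, foo=0}
  after event 4 (t=19: SET baz = -16): {baz=-16, foo=0}
  after event 5 (t=26: SET bar = -15): {bar=-15, baz=-16, foo=0}
  after event 6 (t=30: DEC foo by 2): {bar=-15, baz=-16, foo=-2}
  after event 7 (t=36: DEL bar): {baz=-16, foo=-2}
  after event 8 (t=41: INC foo by 14): {baz=-16, foo=12}
  after event 9 (t=51: INC baz by 1): {baz=-15, foo=12}
  after event 10 (t=54: SET bar = 4): {bar=4, baz=-15, foo=12}

Answer: {bar=4, baz=-15, foo=12}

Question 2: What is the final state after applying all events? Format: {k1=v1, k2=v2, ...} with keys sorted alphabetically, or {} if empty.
  after event 1 (t=8: SET baz = -20): {baz=-20}
  after event 2 (t=9: DEC foo by 5): {baz=-20, foo=-5}
  after event 3 (t=15: INC foo by 5): {baz=-20, foo=0}
  after event 4 (t=19: SET baz = -16): {baz=-16, foo=0}
  after event 5 (t=26: SET bar = -15): {bar=-15, baz=-16, foo=0}
  after event 6 (t=30: DEC foo by 2): {bar=-15, baz=-16, foo=-2}
  after event 7 (t=36: DEL bar): {baz=-16, foo=-2}
  after event 8 (t=41: INC foo by 14): {baz=-16, foo=12}
  after event 9 (t=51: INC baz by 1): {baz=-15, foo=12}
  after event 10 (t=54: SET bar = 4): {bar=4, baz=-15, foo=12}
  after event 11 (t=55: INC baz by 8): {bar=4, baz=-7, foo=12}

Answer: {bar=4, baz=-7, foo=12}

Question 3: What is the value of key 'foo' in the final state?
Answer: 12

Derivation:
Track key 'foo' through all 11 events:
  event 1 (t=8: SET baz = -20): foo unchanged
  event 2 (t=9: DEC foo by 5): foo (absent) -> -5
  event 3 (t=15: INC foo by 5): foo -5 -> 0
  event 4 (t=19: SET baz = -16): foo unchanged
  event 5 (t=26: SET bar = -15): foo unchanged
  event 6 (t=30: DEC foo by 2): foo 0 -> -2
  event 7 (t=36: DEL bar): foo unchanged
  event 8 (t=41: INC foo by 14): foo -2 -> 12
  event 9 (t=51: INC baz by 1): foo unchanged
  event 10 (t=54: SET bar = 4): foo unchanged
  event 11 (t=55: INC baz by 8): foo unchanged
Final: foo = 12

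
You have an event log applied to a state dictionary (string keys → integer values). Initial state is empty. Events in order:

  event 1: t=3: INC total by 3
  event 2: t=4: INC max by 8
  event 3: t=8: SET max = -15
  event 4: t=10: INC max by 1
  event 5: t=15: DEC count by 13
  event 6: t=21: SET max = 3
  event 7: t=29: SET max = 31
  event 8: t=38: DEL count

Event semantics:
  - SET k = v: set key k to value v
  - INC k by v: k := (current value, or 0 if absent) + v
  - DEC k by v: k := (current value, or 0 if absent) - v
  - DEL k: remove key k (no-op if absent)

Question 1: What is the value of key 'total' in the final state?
Track key 'total' through all 8 events:
  event 1 (t=3: INC total by 3): total (absent) -> 3
  event 2 (t=4: INC max by 8): total unchanged
  event 3 (t=8: SET max = -15): total unchanged
  event 4 (t=10: INC max by 1): total unchanged
  event 5 (t=15: DEC count by 13): total unchanged
  event 6 (t=21: SET max = 3): total unchanged
  event 7 (t=29: SET max = 31): total unchanged
  event 8 (t=38: DEL count): total unchanged
Final: total = 3

Answer: 3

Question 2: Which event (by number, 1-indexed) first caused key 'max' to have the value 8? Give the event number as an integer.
Answer: 2

Derivation:
Looking for first event where max becomes 8:
  event 2: max (absent) -> 8  <-- first match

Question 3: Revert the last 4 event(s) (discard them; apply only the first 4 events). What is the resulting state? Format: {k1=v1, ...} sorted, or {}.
Answer: {max=-14, total=3}

Derivation:
Keep first 4 events (discard last 4):
  after event 1 (t=3: INC total by 3): {total=3}
  after event 2 (t=4: INC max by 8): {max=8, total=3}
  after event 3 (t=8: SET max = -15): {max=-15, total=3}
  after event 4 (t=10: INC max by 1): {max=-14, total=3}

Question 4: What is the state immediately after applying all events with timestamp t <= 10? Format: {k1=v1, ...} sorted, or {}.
Answer: {max=-14, total=3}

Derivation:
Apply events with t <= 10 (4 events):
  after event 1 (t=3: INC total by 3): {total=3}
  after event 2 (t=4: INC max by 8): {max=8, total=3}
  after event 3 (t=8: SET max = -15): {max=-15, total=3}
  after event 4 (t=10: INC max by 1): {max=-14, total=3}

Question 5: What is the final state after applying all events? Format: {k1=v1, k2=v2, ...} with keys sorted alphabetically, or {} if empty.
Answer: {max=31, total=3}

Derivation:
  after event 1 (t=3: INC total by 3): {total=3}
  after event 2 (t=4: INC max by 8): {max=8, total=3}
  after event 3 (t=8: SET max = -15): {max=-15, total=3}
  after event 4 (t=10: INC max by 1): {max=-14, total=3}
  after event 5 (t=15: DEC count by 13): {count=-13, max=-14, total=3}
  after event 6 (t=21: SET max = 3): {count=-13, max=3, total=3}
  after event 7 (t=29: SET max = 31): {count=-13, max=31, total=3}
  after event 8 (t=38: DEL count): {max=31, total=3}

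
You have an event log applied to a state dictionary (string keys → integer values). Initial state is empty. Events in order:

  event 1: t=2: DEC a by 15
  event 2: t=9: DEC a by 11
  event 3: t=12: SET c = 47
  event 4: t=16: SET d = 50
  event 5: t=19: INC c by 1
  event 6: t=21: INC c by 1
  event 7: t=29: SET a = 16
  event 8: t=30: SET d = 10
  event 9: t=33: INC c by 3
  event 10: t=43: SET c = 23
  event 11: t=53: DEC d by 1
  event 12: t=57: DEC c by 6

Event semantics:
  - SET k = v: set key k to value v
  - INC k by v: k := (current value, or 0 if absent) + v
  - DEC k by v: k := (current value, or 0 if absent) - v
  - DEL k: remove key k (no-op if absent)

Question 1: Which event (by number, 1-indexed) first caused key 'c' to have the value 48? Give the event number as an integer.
Looking for first event where c becomes 48:
  event 3: c = 47
  event 4: c = 47
  event 5: c 47 -> 48  <-- first match

Answer: 5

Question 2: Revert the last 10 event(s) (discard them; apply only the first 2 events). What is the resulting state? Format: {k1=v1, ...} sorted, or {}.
Keep first 2 events (discard last 10):
  after event 1 (t=2: DEC a by 15): {a=-15}
  after event 2 (t=9: DEC a by 11): {a=-26}

Answer: {a=-26}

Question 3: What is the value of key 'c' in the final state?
Answer: 17

Derivation:
Track key 'c' through all 12 events:
  event 1 (t=2: DEC a by 15): c unchanged
  event 2 (t=9: DEC a by 11): c unchanged
  event 3 (t=12: SET c = 47): c (absent) -> 47
  event 4 (t=16: SET d = 50): c unchanged
  event 5 (t=19: INC c by 1): c 47 -> 48
  event 6 (t=21: INC c by 1): c 48 -> 49
  event 7 (t=29: SET a = 16): c unchanged
  event 8 (t=30: SET d = 10): c unchanged
  event 9 (t=33: INC c by 3): c 49 -> 52
  event 10 (t=43: SET c = 23): c 52 -> 23
  event 11 (t=53: DEC d by 1): c unchanged
  event 12 (t=57: DEC c by 6): c 23 -> 17
Final: c = 17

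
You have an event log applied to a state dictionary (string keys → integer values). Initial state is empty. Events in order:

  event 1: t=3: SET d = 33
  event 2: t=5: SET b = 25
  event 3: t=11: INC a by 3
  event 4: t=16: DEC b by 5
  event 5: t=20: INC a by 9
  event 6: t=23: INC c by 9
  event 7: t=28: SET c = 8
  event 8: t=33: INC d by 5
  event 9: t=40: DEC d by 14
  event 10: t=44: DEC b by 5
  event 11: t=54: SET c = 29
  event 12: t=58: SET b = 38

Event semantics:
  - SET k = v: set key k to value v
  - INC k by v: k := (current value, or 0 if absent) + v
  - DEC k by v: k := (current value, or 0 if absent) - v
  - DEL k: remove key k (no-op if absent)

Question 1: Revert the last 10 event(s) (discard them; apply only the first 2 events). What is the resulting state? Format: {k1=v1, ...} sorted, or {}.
Keep first 2 events (discard last 10):
  after event 1 (t=3: SET d = 33): {d=33}
  after event 2 (t=5: SET b = 25): {b=25, d=33}

Answer: {b=25, d=33}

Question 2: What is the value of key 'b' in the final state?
Track key 'b' through all 12 events:
  event 1 (t=3: SET d = 33): b unchanged
  event 2 (t=5: SET b = 25): b (absent) -> 25
  event 3 (t=11: INC a by 3): b unchanged
  event 4 (t=16: DEC b by 5): b 25 -> 20
  event 5 (t=20: INC a by 9): b unchanged
  event 6 (t=23: INC c by 9): b unchanged
  event 7 (t=28: SET c = 8): b unchanged
  event 8 (t=33: INC d by 5): b unchanged
  event 9 (t=40: DEC d by 14): b unchanged
  event 10 (t=44: DEC b by 5): b 20 -> 15
  event 11 (t=54: SET c = 29): b unchanged
  event 12 (t=58: SET b = 38): b 15 -> 38
Final: b = 38

Answer: 38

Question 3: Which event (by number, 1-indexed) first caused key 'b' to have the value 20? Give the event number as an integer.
Answer: 4

Derivation:
Looking for first event where b becomes 20:
  event 2: b = 25
  event 3: b = 25
  event 4: b 25 -> 20  <-- first match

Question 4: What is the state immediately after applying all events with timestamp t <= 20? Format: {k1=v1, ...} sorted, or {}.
Apply events with t <= 20 (5 events):
  after event 1 (t=3: SET d = 33): {d=33}
  after event 2 (t=5: SET b = 25): {b=25, d=33}
  after event 3 (t=11: INC a by 3): {a=3, b=25, d=33}
  after event 4 (t=16: DEC b by 5): {a=3, b=20, d=33}
  after event 5 (t=20: INC a by 9): {a=12, b=20, d=33}

Answer: {a=12, b=20, d=33}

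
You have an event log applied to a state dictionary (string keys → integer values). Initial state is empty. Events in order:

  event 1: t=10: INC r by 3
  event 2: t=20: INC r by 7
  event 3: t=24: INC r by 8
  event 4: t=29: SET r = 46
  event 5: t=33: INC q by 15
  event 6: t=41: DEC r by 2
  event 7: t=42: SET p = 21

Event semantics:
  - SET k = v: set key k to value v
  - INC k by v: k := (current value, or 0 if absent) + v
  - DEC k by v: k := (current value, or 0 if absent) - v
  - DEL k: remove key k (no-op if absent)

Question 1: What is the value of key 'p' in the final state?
Answer: 21

Derivation:
Track key 'p' through all 7 events:
  event 1 (t=10: INC r by 3): p unchanged
  event 2 (t=20: INC r by 7): p unchanged
  event 3 (t=24: INC r by 8): p unchanged
  event 4 (t=29: SET r = 46): p unchanged
  event 5 (t=33: INC q by 15): p unchanged
  event 6 (t=41: DEC r by 2): p unchanged
  event 7 (t=42: SET p = 21): p (absent) -> 21
Final: p = 21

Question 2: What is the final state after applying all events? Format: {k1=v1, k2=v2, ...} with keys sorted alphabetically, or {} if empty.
  after event 1 (t=10: INC r by 3): {r=3}
  after event 2 (t=20: INC r by 7): {r=10}
  after event 3 (t=24: INC r by 8): {r=18}
  after event 4 (t=29: SET r = 46): {r=46}
  after event 5 (t=33: INC q by 15): {q=15, r=46}
  after event 6 (t=41: DEC r by 2): {q=15, r=44}
  after event 7 (t=42: SET p = 21): {p=21, q=15, r=44}

Answer: {p=21, q=15, r=44}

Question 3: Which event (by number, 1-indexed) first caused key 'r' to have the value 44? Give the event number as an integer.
Answer: 6

Derivation:
Looking for first event where r becomes 44:
  event 1: r = 3
  event 2: r = 10
  event 3: r = 18
  event 4: r = 46
  event 5: r = 46
  event 6: r 46 -> 44  <-- first match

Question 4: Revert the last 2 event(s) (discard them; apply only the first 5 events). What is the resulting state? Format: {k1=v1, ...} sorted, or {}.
Keep first 5 events (discard last 2):
  after event 1 (t=10: INC r by 3): {r=3}
  after event 2 (t=20: INC r by 7): {r=10}
  after event 3 (t=24: INC r by 8): {r=18}
  after event 4 (t=29: SET r = 46): {r=46}
  after event 5 (t=33: INC q by 15): {q=15, r=46}

Answer: {q=15, r=46}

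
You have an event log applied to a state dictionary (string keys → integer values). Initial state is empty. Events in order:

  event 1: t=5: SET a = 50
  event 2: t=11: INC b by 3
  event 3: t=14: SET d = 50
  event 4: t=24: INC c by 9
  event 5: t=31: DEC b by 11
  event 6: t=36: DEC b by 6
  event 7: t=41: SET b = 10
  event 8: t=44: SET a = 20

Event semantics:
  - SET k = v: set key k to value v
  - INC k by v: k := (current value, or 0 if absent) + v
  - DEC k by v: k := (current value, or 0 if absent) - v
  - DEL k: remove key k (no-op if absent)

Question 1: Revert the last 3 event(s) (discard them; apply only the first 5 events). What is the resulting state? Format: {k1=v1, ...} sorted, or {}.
Keep first 5 events (discard last 3):
  after event 1 (t=5: SET a = 50): {a=50}
  after event 2 (t=11: INC b by 3): {a=50, b=3}
  after event 3 (t=14: SET d = 50): {a=50, b=3, d=50}
  after event 4 (t=24: INC c by 9): {a=50, b=3, c=9, d=50}
  after event 5 (t=31: DEC b by 11): {a=50, b=-8, c=9, d=50}

Answer: {a=50, b=-8, c=9, d=50}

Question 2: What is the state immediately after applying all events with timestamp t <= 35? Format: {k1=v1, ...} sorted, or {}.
Answer: {a=50, b=-8, c=9, d=50}

Derivation:
Apply events with t <= 35 (5 events):
  after event 1 (t=5: SET a = 50): {a=50}
  after event 2 (t=11: INC b by 3): {a=50, b=3}
  after event 3 (t=14: SET d = 50): {a=50, b=3, d=50}
  after event 4 (t=24: INC c by 9): {a=50, b=3, c=9, d=50}
  after event 5 (t=31: DEC b by 11): {a=50, b=-8, c=9, d=50}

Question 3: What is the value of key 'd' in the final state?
Track key 'd' through all 8 events:
  event 1 (t=5: SET a = 50): d unchanged
  event 2 (t=11: INC b by 3): d unchanged
  event 3 (t=14: SET d = 50): d (absent) -> 50
  event 4 (t=24: INC c by 9): d unchanged
  event 5 (t=31: DEC b by 11): d unchanged
  event 6 (t=36: DEC b by 6): d unchanged
  event 7 (t=41: SET b = 10): d unchanged
  event 8 (t=44: SET a = 20): d unchanged
Final: d = 50

Answer: 50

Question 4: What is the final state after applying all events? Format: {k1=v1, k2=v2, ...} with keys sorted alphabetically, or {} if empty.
Answer: {a=20, b=10, c=9, d=50}

Derivation:
  after event 1 (t=5: SET a = 50): {a=50}
  after event 2 (t=11: INC b by 3): {a=50, b=3}
  after event 3 (t=14: SET d = 50): {a=50, b=3, d=50}
  after event 4 (t=24: INC c by 9): {a=50, b=3, c=9, d=50}
  after event 5 (t=31: DEC b by 11): {a=50, b=-8, c=9, d=50}
  after event 6 (t=36: DEC b by 6): {a=50, b=-14, c=9, d=50}
  after event 7 (t=41: SET b = 10): {a=50, b=10, c=9, d=50}
  after event 8 (t=44: SET a = 20): {a=20, b=10, c=9, d=50}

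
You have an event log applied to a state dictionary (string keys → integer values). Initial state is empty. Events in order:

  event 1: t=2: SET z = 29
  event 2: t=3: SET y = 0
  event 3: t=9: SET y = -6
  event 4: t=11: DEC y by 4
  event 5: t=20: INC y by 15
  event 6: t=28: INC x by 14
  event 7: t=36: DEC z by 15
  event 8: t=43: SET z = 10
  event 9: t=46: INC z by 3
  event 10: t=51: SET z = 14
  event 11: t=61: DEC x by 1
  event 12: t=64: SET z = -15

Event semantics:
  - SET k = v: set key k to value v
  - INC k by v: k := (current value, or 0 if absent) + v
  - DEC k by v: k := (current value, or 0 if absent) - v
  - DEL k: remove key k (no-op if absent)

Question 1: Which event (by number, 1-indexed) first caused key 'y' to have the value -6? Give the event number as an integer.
Looking for first event where y becomes -6:
  event 2: y = 0
  event 3: y 0 -> -6  <-- first match

Answer: 3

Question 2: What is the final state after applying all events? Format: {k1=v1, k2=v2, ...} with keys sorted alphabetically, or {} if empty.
  after event 1 (t=2: SET z = 29): {z=29}
  after event 2 (t=3: SET y = 0): {y=0, z=29}
  after event 3 (t=9: SET y = -6): {y=-6, z=29}
  after event 4 (t=11: DEC y by 4): {y=-10, z=29}
  after event 5 (t=20: INC y by 15): {y=5, z=29}
  after event 6 (t=28: INC x by 14): {x=14, y=5, z=29}
  after event 7 (t=36: DEC z by 15): {x=14, y=5, z=14}
  after event 8 (t=43: SET z = 10): {x=14, y=5, z=10}
  after event 9 (t=46: INC z by 3): {x=14, y=5, z=13}
  after event 10 (t=51: SET z = 14): {x=14, y=5, z=14}
  after event 11 (t=61: DEC x by 1): {x=13, y=5, z=14}
  after event 12 (t=64: SET z = -15): {x=13, y=5, z=-15}

Answer: {x=13, y=5, z=-15}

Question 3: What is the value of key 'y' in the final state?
Track key 'y' through all 12 events:
  event 1 (t=2: SET z = 29): y unchanged
  event 2 (t=3: SET y = 0): y (absent) -> 0
  event 3 (t=9: SET y = -6): y 0 -> -6
  event 4 (t=11: DEC y by 4): y -6 -> -10
  event 5 (t=20: INC y by 15): y -10 -> 5
  event 6 (t=28: INC x by 14): y unchanged
  event 7 (t=36: DEC z by 15): y unchanged
  event 8 (t=43: SET z = 10): y unchanged
  event 9 (t=46: INC z by 3): y unchanged
  event 10 (t=51: SET z = 14): y unchanged
  event 11 (t=61: DEC x by 1): y unchanged
  event 12 (t=64: SET z = -15): y unchanged
Final: y = 5

Answer: 5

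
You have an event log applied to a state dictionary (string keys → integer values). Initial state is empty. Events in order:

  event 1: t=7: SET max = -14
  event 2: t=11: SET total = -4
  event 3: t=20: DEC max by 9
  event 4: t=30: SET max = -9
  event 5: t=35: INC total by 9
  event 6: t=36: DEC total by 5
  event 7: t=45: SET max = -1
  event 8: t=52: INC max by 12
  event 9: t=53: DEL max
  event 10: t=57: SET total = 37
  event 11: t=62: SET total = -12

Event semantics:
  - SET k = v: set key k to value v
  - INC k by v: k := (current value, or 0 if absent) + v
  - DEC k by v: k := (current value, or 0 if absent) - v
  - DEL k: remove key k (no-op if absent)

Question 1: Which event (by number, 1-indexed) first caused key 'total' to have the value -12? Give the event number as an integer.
Looking for first event where total becomes -12:
  event 2: total = -4
  event 3: total = -4
  event 4: total = -4
  event 5: total = 5
  event 6: total = 0
  event 7: total = 0
  event 8: total = 0
  event 9: total = 0
  event 10: total = 37
  event 11: total 37 -> -12  <-- first match

Answer: 11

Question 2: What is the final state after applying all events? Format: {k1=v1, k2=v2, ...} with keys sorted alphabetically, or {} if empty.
  after event 1 (t=7: SET max = -14): {max=-14}
  after event 2 (t=11: SET total = -4): {max=-14, total=-4}
  after event 3 (t=20: DEC max by 9): {max=-23, total=-4}
  after event 4 (t=30: SET max = -9): {max=-9, total=-4}
  after event 5 (t=35: INC total by 9): {max=-9, total=5}
  after event 6 (t=36: DEC total by 5): {max=-9, total=0}
  after event 7 (t=45: SET max = -1): {max=-1, total=0}
  after event 8 (t=52: INC max by 12): {max=11, total=0}
  after event 9 (t=53: DEL max): {total=0}
  after event 10 (t=57: SET total = 37): {total=37}
  after event 11 (t=62: SET total = -12): {total=-12}

Answer: {total=-12}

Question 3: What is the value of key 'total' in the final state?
Track key 'total' through all 11 events:
  event 1 (t=7: SET max = -14): total unchanged
  event 2 (t=11: SET total = -4): total (absent) -> -4
  event 3 (t=20: DEC max by 9): total unchanged
  event 4 (t=30: SET max = -9): total unchanged
  event 5 (t=35: INC total by 9): total -4 -> 5
  event 6 (t=36: DEC total by 5): total 5 -> 0
  event 7 (t=45: SET max = -1): total unchanged
  event 8 (t=52: INC max by 12): total unchanged
  event 9 (t=53: DEL max): total unchanged
  event 10 (t=57: SET total = 37): total 0 -> 37
  event 11 (t=62: SET total = -12): total 37 -> -12
Final: total = -12

Answer: -12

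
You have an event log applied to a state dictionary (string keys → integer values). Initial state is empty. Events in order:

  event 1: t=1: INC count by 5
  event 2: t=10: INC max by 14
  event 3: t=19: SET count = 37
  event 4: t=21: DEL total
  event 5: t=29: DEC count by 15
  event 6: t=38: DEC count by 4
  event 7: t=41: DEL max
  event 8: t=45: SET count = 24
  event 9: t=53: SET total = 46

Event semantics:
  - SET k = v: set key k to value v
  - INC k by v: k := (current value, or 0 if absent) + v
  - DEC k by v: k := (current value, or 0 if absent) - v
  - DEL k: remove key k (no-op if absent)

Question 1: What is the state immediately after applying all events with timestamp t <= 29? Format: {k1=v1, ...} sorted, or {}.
Answer: {count=22, max=14}

Derivation:
Apply events with t <= 29 (5 events):
  after event 1 (t=1: INC count by 5): {count=5}
  after event 2 (t=10: INC max by 14): {count=5, max=14}
  after event 3 (t=19: SET count = 37): {count=37, max=14}
  after event 4 (t=21: DEL total): {count=37, max=14}
  after event 5 (t=29: DEC count by 15): {count=22, max=14}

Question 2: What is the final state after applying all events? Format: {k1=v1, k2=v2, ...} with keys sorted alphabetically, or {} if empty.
Answer: {count=24, total=46}

Derivation:
  after event 1 (t=1: INC count by 5): {count=5}
  after event 2 (t=10: INC max by 14): {count=5, max=14}
  after event 3 (t=19: SET count = 37): {count=37, max=14}
  after event 4 (t=21: DEL total): {count=37, max=14}
  after event 5 (t=29: DEC count by 15): {count=22, max=14}
  after event 6 (t=38: DEC count by 4): {count=18, max=14}
  after event 7 (t=41: DEL max): {count=18}
  after event 8 (t=45: SET count = 24): {count=24}
  after event 9 (t=53: SET total = 46): {count=24, total=46}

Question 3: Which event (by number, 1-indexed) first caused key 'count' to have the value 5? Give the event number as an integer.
Answer: 1

Derivation:
Looking for first event where count becomes 5:
  event 1: count (absent) -> 5  <-- first match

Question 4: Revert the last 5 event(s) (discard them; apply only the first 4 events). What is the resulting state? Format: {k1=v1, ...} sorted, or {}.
Keep first 4 events (discard last 5):
  after event 1 (t=1: INC count by 5): {count=5}
  after event 2 (t=10: INC max by 14): {count=5, max=14}
  after event 3 (t=19: SET count = 37): {count=37, max=14}
  after event 4 (t=21: DEL total): {count=37, max=14}

Answer: {count=37, max=14}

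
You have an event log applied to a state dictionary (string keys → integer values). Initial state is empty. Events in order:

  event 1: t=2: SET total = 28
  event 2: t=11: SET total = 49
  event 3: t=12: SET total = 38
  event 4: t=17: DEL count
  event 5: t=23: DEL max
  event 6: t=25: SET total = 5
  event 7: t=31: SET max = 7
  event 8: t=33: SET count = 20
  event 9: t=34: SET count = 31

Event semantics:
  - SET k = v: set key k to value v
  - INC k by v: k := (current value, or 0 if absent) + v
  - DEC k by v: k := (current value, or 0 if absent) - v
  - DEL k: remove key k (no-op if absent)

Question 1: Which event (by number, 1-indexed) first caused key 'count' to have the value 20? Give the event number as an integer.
Looking for first event where count becomes 20:
  event 8: count (absent) -> 20  <-- first match

Answer: 8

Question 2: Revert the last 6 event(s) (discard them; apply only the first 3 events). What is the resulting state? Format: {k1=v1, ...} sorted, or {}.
Keep first 3 events (discard last 6):
  after event 1 (t=2: SET total = 28): {total=28}
  after event 2 (t=11: SET total = 49): {total=49}
  after event 3 (t=12: SET total = 38): {total=38}

Answer: {total=38}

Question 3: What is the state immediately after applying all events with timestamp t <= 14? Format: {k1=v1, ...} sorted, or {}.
Answer: {total=38}

Derivation:
Apply events with t <= 14 (3 events):
  after event 1 (t=2: SET total = 28): {total=28}
  after event 2 (t=11: SET total = 49): {total=49}
  after event 3 (t=12: SET total = 38): {total=38}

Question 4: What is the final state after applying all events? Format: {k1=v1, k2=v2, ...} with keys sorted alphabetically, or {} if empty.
  after event 1 (t=2: SET total = 28): {total=28}
  after event 2 (t=11: SET total = 49): {total=49}
  after event 3 (t=12: SET total = 38): {total=38}
  after event 4 (t=17: DEL count): {total=38}
  after event 5 (t=23: DEL max): {total=38}
  after event 6 (t=25: SET total = 5): {total=5}
  after event 7 (t=31: SET max = 7): {max=7, total=5}
  after event 8 (t=33: SET count = 20): {count=20, max=7, total=5}
  after event 9 (t=34: SET count = 31): {count=31, max=7, total=5}

Answer: {count=31, max=7, total=5}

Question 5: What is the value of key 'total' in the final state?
Track key 'total' through all 9 events:
  event 1 (t=2: SET total = 28): total (absent) -> 28
  event 2 (t=11: SET total = 49): total 28 -> 49
  event 3 (t=12: SET total = 38): total 49 -> 38
  event 4 (t=17: DEL count): total unchanged
  event 5 (t=23: DEL max): total unchanged
  event 6 (t=25: SET total = 5): total 38 -> 5
  event 7 (t=31: SET max = 7): total unchanged
  event 8 (t=33: SET count = 20): total unchanged
  event 9 (t=34: SET count = 31): total unchanged
Final: total = 5

Answer: 5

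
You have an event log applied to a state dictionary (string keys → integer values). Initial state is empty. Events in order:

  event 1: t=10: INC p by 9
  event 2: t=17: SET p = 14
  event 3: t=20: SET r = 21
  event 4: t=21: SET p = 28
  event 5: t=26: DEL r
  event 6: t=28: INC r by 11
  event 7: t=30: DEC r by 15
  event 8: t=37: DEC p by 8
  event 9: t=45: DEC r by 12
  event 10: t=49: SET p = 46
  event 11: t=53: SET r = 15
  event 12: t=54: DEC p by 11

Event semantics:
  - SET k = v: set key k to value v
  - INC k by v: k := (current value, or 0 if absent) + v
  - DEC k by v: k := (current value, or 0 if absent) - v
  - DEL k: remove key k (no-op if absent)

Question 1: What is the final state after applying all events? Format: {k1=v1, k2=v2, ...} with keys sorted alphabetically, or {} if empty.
  after event 1 (t=10: INC p by 9): {p=9}
  after event 2 (t=17: SET p = 14): {p=14}
  after event 3 (t=20: SET r = 21): {p=14, r=21}
  after event 4 (t=21: SET p = 28): {p=28, r=21}
  after event 5 (t=26: DEL r): {p=28}
  after event 6 (t=28: INC r by 11): {p=28, r=11}
  after event 7 (t=30: DEC r by 15): {p=28, r=-4}
  after event 8 (t=37: DEC p by 8): {p=20, r=-4}
  after event 9 (t=45: DEC r by 12): {p=20, r=-16}
  after event 10 (t=49: SET p = 46): {p=46, r=-16}
  after event 11 (t=53: SET r = 15): {p=46, r=15}
  after event 12 (t=54: DEC p by 11): {p=35, r=15}

Answer: {p=35, r=15}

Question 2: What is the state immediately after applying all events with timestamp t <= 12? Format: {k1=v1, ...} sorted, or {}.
Apply events with t <= 12 (1 events):
  after event 1 (t=10: INC p by 9): {p=9}

Answer: {p=9}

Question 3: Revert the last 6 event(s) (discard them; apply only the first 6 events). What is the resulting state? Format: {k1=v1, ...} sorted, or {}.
Keep first 6 events (discard last 6):
  after event 1 (t=10: INC p by 9): {p=9}
  after event 2 (t=17: SET p = 14): {p=14}
  after event 3 (t=20: SET r = 21): {p=14, r=21}
  after event 4 (t=21: SET p = 28): {p=28, r=21}
  after event 5 (t=26: DEL r): {p=28}
  after event 6 (t=28: INC r by 11): {p=28, r=11}

Answer: {p=28, r=11}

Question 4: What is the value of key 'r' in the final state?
Answer: 15

Derivation:
Track key 'r' through all 12 events:
  event 1 (t=10: INC p by 9): r unchanged
  event 2 (t=17: SET p = 14): r unchanged
  event 3 (t=20: SET r = 21): r (absent) -> 21
  event 4 (t=21: SET p = 28): r unchanged
  event 5 (t=26: DEL r): r 21 -> (absent)
  event 6 (t=28: INC r by 11): r (absent) -> 11
  event 7 (t=30: DEC r by 15): r 11 -> -4
  event 8 (t=37: DEC p by 8): r unchanged
  event 9 (t=45: DEC r by 12): r -4 -> -16
  event 10 (t=49: SET p = 46): r unchanged
  event 11 (t=53: SET r = 15): r -16 -> 15
  event 12 (t=54: DEC p by 11): r unchanged
Final: r = 15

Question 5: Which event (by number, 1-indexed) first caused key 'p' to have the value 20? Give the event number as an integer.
Answer: 8

Derivation:
Looking for first event where p becomes 20:
  event 1: p = 9
  event 2: p = 14
  event 3: p = 14
  event 4: p = 28
  event 5: p = 28
  event 6: p = 28
  event 7: p = 28
  event 8: p 28 -> 20  <-- first match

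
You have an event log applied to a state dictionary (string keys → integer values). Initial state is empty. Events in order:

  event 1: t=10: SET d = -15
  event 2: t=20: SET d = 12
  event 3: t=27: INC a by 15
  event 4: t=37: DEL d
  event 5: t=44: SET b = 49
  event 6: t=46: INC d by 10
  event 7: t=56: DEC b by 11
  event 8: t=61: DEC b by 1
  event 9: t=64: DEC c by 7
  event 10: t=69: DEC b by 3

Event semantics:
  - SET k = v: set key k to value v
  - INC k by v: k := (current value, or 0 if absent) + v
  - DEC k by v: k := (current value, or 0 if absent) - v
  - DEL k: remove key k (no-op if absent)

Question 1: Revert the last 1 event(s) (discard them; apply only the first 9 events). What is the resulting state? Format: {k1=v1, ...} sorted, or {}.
Answer: {a=15, b=37, c=-7, d=10}

Derivation:
Keep first 9 events (discard last 1):
  after event 1 (t=10: SET d = -15): {d=-15}
  after event 2 (t=20: SET d = 12): {d=12}
  after event 3 (t=27: INC a by 15): {a=15, d=12}
  after event 4 (t=37: DEL d): {a=15}
  after event 5 (t=44: SET b = 49): {a=15, b=49}
  after event 6 (t=46: INC d by 10): {a=15, b=49, d=10}
  after event 7 (t=56: DEC b by 11): {a=15, b=38, d=10}
  after event 8 (t=61: DEC b by 1): {a=15, b=37, d=10}
  after event 9 (t=64: DEC c by 7): {a=15, b=37, c=-7, d=10}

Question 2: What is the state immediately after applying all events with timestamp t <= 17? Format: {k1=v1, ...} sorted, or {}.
Apply events with t <= 17 (1 events):
  after event 1 (t=10: SET d = -15): {d=-15}

Answer: {d=-15}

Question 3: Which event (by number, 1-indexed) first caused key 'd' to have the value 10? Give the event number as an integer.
Looking for first event where d becomes 10:
  event 1: d = -15
  event 2: d = 12
  event 3: d = 12
  event 4: d = (absent)
  event 6: d (absent) -> 10  <-- first match

Answer: 6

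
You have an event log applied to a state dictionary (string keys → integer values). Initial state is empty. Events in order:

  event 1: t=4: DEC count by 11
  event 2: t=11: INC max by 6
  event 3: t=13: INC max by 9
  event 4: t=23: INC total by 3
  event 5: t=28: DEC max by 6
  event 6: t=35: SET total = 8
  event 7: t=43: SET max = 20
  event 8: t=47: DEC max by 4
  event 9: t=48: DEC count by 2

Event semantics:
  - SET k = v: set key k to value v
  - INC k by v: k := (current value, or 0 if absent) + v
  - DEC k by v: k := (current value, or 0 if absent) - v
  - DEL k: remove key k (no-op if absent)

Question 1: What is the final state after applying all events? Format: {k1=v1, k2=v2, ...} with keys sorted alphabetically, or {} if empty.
Answer: {count=-13, max=16, total=8}

Derivation:
  after event 1 (t=4: DEC count by 11): {count=-11}
  after event 2 (t=11: INC max by 6): {count=-11, max=6}
  after event 3 (t=13: INC max by 9): {count=-11, max=15}
  after event 4 (t=23: INC total by 3): {count=-11, max=15, total=3}
  after event 5 (t=28: DEC max by 6): {count=-11, max=9, total=3}
  after event 6 (t=35: SET total = 8): {count=-11, max=9, total=8}
  after event 7 (t=43: SET max = 20): {count=-11, max=20, total=8}
  after event 8 (t=47: DEC max by 4): {count=-11, max=16, total=8}
  after event 9 (t=48: DEC count by 2): {count=-13, max=16, total=8}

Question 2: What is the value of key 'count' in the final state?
Track key 'count' through all 9 events:
  event 1 (t=4: DEC count by 11): count (absent) -> -11
  event 2 (t=11: INC max by 6): count unchanged
  event 3 (t=13: INC max by 9): count unchanged
  event 4 (t=23: INC total by 3): count unchanged
  event 5 (t=28: DEC max by 6): count unchanged
  event 6 (t=35: SET total = 8): count unchanged
  event 7 (t=43: SET max = 20): count unchanged
  event 8 (t=47: DEC max by 4): count unchanged
  event 9 (t=48: DEC count by 2): count -11 -> -13
Final: count = -13

Answer: -13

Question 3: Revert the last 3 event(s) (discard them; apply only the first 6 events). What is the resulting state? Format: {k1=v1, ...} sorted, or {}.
Keep first 6 events (discard last 3):
  after event 1 (t=4: DEC count by 11): {count=-11}
  after event 2 (t=11: INC max by 6): {count=-11, max=6}
  after event 3 (t=13: INC max by 9): {count=-11, max=15}
  after event 4 (t=23: INC total by 3): {count=-11, max=15, total=3}
  after event 5 (t=28: DEC max by 6): {count=-11, max=9, total=3}
  after event 6 (t=35: SET total = 8): {count=-11, max=9, total=8}

Answer: {count=-11, max=9, total=8}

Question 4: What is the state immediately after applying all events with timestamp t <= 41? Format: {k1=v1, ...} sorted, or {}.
Apply events with t <= 41 (6 events):
  after event 1 (t=4: DEC count by 11): {count=-11}
  after event 2 (t=11: INC max by 6): {count=-11, max=6}
  after event 3 (t=13: INC max by 9): {count=-11, max=15}
  after event 4 (t=23: INC total by 3): {count=-11, max=15, total=3}
  after event 5 (t=28: DEC max by 6): {count=-11, max=9, total=3}
  after event 6 (t=35: SET total = 8): {count=-11, max=9, total=8}

Answer: {count=-11, max=9, total=8}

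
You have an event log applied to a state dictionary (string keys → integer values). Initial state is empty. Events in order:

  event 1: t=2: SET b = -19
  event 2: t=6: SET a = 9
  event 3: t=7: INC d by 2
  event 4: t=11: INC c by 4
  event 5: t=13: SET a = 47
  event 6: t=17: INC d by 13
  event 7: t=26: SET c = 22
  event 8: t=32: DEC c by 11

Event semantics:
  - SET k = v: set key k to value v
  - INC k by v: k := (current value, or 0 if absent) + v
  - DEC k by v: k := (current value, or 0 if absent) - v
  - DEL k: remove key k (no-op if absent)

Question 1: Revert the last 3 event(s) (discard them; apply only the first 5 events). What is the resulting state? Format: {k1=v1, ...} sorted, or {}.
Answer: {a=47, b=-19, c=4, d=2}

Derivation:
Keep first 5 events (discard last 3):
  after event 1 (t=2: SET b = -19): {b=-19}
  after event 2 (t=6: SET a = 9): {a=9, b=-19}
  after event 3 (t=7: INC d by 2): {a=9, b=-19, d=2}
  after event 4 (t=11: INC c by 4): {a=9, b=-19, c=4, d=2}
  after event 5 (t=13: SET a = 47): {a=47, b=-19, c=4, d=2}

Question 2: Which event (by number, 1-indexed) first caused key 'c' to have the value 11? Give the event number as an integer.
Looking for first event where c becomes 11:
  event 4: c = 4
  event 5: c = 4
  event 6: c = 4
  event 7: c = 22
  event 8: c 22 -> 11  <-- first match

Answer: 8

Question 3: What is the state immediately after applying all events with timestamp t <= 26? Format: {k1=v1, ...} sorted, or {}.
Answer: {a=47, b=-19, c=22, d=15}

Derivation:
Apply events with t <= 26 (7 events):
  after event 1 (t=2: SET b = -19): {b=-19}
  after event 2 (t=6: SET a = 9): {a=9, b=-19}
  after event 3 (t=7: INC d by 2): {a=9, b=-19, d=2}
  after event 4 (t=11: INC c by 4): {a=9, b=-19, c=4, d=2}
  after event 5 (t=13: SET a = 47): {a=47, b=-19, c=4, d=2}
  after event 6 (t=17: INC d by 13): {a=47, b=-19, c=4, d=15}
  after event 7 (t=26: SET c = 22): {a=47, b=-19, c=22, d=15}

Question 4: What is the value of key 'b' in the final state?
Answer: -19

Derivation:
Track key 'b' through all 8 events:
  event 1 (t=2: SET b = -19): b (absent) -> -19
  event 2 (t=6: SET a = 9): b unchanged
  event 3 (t=7: INC d by 2): b unchanged
  event 4 (t=11: INC c by 4): b unchanged
  event 5 (t=13: SET a = 47): b unchanged
  event 6 (t=17: INC d by 13): b unchanged
  event 7 (t=26: SET c = 22): b unchanged
  event 8 (t=32: DEC c by 11): b unchanged
Final: b = -19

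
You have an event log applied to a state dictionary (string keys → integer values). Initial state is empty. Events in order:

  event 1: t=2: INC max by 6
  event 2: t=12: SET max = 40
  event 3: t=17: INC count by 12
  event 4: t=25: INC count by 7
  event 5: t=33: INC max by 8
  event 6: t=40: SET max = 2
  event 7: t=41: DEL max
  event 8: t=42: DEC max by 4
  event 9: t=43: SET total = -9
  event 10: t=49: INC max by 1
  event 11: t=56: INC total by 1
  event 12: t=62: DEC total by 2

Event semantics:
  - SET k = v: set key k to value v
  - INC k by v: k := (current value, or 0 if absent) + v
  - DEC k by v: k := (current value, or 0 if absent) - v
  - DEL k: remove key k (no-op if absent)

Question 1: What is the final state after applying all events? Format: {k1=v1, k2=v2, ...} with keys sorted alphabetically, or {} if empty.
  after event 1 (t=2: INC max by 6): {max=6}
  after event 2 (t=12: SET max = 40): {max=40}
  after event 3 (t=17: INC count by 12): {count=12, max=40}
  after event 4 (t=25: INC count by 7): {count=19, max=40}
  after event 5 (t=33: INC max by 8): {count=19, max=48}
  after event 6 (t=40: SET max = 2): {count=19, max=2}
  after event 7 (t=41: DEL max): {count=19}
  after event 8 (t=42: DEC max by 4): {count=19, max=-4}
  after event 9 (t=43: SET total = -9): {count=19, max=-4, total=-9}
  after event 10 (t=49: INC max by 1): {count=19, max=-3, total=-9}
  after event 11 (t=56: INC total by 1): {count=19, max=-3, total=-8}
  after event 12 (t=62: DEC total by 2): {count=19, max=-3, total=-10}

Answer: {count=19, max=-3, total=-10}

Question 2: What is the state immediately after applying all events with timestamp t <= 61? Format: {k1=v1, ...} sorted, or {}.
Answer: {count=19, max=-3, total=-8}

Derivation:
Apply events with t <= 61 (11 events):
  after event 1 (t=2: INC max by 6): {max=6}
  after event 2 (t=12: SET max = 40): {max=40}
  after event 3 (t=17: INC count by 12): {count=12, max=40}
  after event 4 (t=25: INC count by 7): {count=19, max=40}
  after event 5 (t=33: INC max by 8): {count=19, max=48}
  after event 6 (t=40: SET max = 2): {count=19, max=2}
  after event 7 (t=41: DEL max): {count=19}
  after event 8 (t=42: DEC max by 4): {count=19, max=-4}
  after event 9 (t=43: SET total = -9): {count=19, max=-4, total=-9}
  after event 10 (t=49: INC max by 1): {count=19, max=-3, total=-9}
  after event 11 (t=56: INC total by 1): {count=19, max=-3, total=-8}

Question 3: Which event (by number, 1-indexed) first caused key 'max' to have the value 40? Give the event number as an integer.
Looking for first event where max becomes 40:
  event 1: max = 6
  event 2: max 6 -> 40  <-- first match

Answer: 2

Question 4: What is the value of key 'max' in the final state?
Answer: -3

Derivation:
Track key 'max' through all 12 events:
  event 1 (t=2: INC max by 6): max (absent) -> 6
  event 2 (t=12: SET max = 40): max 6 -> 40
  event 3 (t=17: INC count by 12): max unchanged
  event 4 (t=25: INC count by 7): max unchanged
  event 5 (t=33: INC max by 8): max 40 -> 48
  event 6 (t=40: SET max = 2): max 48 -> 2
  event 7 (t=41: DEL max): max 2 -> (absent)
  event 8 (t=42: DEC max by 4): max (absent) -> -4
  event 9 (t=43: SET total = -9): max unchanged
  event 10 (t=49: INC max by 1): max -4 -> -3
  event 11 (t=56: INC total by 1): max unchanged
  event 12 (t=62: DEC total by 2): max unchanged
Final: max = -3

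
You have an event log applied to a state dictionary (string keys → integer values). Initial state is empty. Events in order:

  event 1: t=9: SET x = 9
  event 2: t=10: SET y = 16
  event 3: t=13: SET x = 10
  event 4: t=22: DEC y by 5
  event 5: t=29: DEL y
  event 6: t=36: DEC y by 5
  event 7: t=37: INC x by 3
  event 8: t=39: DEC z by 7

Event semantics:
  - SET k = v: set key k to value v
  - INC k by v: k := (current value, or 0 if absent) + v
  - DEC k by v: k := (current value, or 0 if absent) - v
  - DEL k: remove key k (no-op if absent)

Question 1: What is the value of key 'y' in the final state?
Track key 'y' through all 8 events:
  event 1 (t=9: SET x = 9): y unchanged
  event 2 (t=10: SET y = 16): y (absent) -> 16
  event 3 (t=13: SET x = 10): y unchanged
  event 4 (t=22: DEC y by 5): y 16 -> 11
  event 5 (t=29: DEL y): y 11 -> (absent)
  event 6 (t=36: DEC y by 5): y (absent) -> -5
  event 7 (t=37: INC x by 3): y unchanged
  event 8 (t=39: DEC z by 7): y unchanged
Final: y = -5

Answer: -5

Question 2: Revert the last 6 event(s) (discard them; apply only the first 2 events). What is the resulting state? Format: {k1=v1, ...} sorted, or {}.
Answer: {x=9, y=16}

Derivation:
Keep first 2 events (discard last 6):
  after event 1 (t=9: SET x = 9): {x=9}
  after event 2 (t=10: SET y = 16): {x=9, y=16}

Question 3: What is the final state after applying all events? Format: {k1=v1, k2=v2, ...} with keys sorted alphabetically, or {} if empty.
  after event 1 (t=9: SET x = 9): {x=9}
  after event 2 (t=10: SET y = 16): {x=9, y=16}
  after event 3 (t=13: SET x = 10): {x=10, y=16}
  after event 4 (t=22: DEC y by 5): {x=10, y=11}
  after event 5 (t=29: DEL y): {x=10}
  after event 6 (t=36: DEC y by 5): {x=10, y=-5}
  after event 7 (t=37: INC x by 3): {x=13, y=-5}
  after event 8 (t=39: DEC z by 7): {x=13, y=-5, z=-7}

Answer: {x=13, y=-5, z=-7}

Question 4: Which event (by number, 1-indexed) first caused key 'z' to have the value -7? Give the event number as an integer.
Looking for first event where z becomes -7:
  event 8: z (absent) -> -7  <-- first match

Answer: 8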